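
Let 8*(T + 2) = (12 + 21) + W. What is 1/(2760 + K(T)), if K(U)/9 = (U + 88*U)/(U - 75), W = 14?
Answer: 569/1545609 ≈ 0.00036814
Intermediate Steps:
T = 31/8 (T = -2 + ((12 + 21) + 14)/8 = -2 + (33 + 14)/8 = -2 + (⅛)*47 = -2 + 47/8 = 31/8 ≈ 3.8750)
K(U) = 801*U/(-75 + U) (K(U) = 9*((U + 88*U)/(U - 75)) = 9*((89*U)/(-75 + U)) = 9*(89*U/(-75 + U)) = 801*U/(-75 + U))
1/(2760 + K(T)) = 1/(2760 + 801*(31/8)/(-75 + 31/8)) = 1/(2760 + 801*(31/8)/(-569/8)) = 1/(2760 + 801*(31/8)*(-8/569)) = 1/(2760 - 24831/569) = 1/(1545609/569) = 569/1545609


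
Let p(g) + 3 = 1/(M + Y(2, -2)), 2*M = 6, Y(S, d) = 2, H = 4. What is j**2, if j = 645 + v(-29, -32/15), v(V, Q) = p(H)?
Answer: 10310521/25 ≈ 4.1242e+5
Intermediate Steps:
M = 3 (M = (1/2)*6 = 3)
p(g) = -14/5 (p(g) = -3 + 1/(3 + 2) = -3 + 1/5 = -14/5)
v(V, Q) = -14/5
j = 3211/5 (j = 645 - 14/5 = 3211/5 ≈ 642.20)
j**2 = (3211/5)**2 = 10310521/25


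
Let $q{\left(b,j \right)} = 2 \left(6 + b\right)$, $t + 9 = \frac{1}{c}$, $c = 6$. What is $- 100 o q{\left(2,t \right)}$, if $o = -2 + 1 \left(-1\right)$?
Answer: $4800$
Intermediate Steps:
$t = - \frac{53}{6}$ ($t = -9 + \frac{1}{6} = - \frac{53}{6} \approx -8.8333$)
$q{\left(b,j \right)} = 12 + 2 b$
$o = -3$ ($o = -2 - 1 = -3$)
$- 100 o q{\left(2,t \right)} = \left(-100\right) \left(-3\right) \left(12 + 2 \cdot 2\right) = 300 \left(12 + 4\right) = 300 \cdot 16 = 4800$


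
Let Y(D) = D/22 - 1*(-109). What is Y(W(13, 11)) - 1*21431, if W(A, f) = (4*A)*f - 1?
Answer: -468513/22 ≈ -21296.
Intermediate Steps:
W(A, f) = -1 + 4*A*f (W(A, f) = 4*A*f - 1 = -1 + 4*A*f)
Y(D) = 109 + D/22 (Y(D) = D*(1/22) + 109 = D/22 + 109 = 109 + D/22)
Y(W(13, 11)) - 1*21431 = (109 + (-1 + 4*13*11)/22) - 1*21431 = (109 + (-1 + 572)/22) - 21431 = (109 + (1/22)*571) - 21431 = (109 + 571/22) - 21431 = 2969/22 - 21431 = -468513/22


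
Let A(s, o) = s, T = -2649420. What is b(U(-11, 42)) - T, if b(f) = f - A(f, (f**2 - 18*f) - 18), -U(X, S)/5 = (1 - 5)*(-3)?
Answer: 2649420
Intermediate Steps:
U(X, S) = -60 (U(X, S) = -5*(1 - 5)*(-3) = -(-20)*(-3) = -5*12 = -60)
b(f) = 0 (b(f) = f - f = 0)
b(U(-11, 42)) - T = 0 - 1*(-2649420) = 0 + 2649420 = 2649420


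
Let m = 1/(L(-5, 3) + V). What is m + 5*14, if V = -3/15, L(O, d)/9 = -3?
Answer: 9515/136 ≈ 69.963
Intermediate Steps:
L(O, d) = -27 (L(O, d) = 9*(-3) = -27)
V = -1/5 (V = -3*1/15 = -1/5 ≈ -0.20000)
m = -5/136 (m = 1/(-27 - 1/5) = 1/(-136/5) = -5/136 ≈ -0.036765)
m + 5*14 = -5/136 + 5*14 = -5/136 + 70 = 9515/136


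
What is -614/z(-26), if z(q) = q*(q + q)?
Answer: -307/676 ≈ -0.45414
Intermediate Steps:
z(q) = 2*q² (z(q) = q*(2*q) = 2*q²)
-614/z(-26) = -614/(2*(-26)²) = -614/(2*676) = -614/1352 = -614*1/1352 = -307/676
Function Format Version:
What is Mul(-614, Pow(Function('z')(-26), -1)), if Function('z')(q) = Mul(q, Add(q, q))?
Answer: Rational(-307, 676) ≈ -0.45414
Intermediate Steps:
Function('z')(q) = Mul(2, Pow(q, 2)) (Function('z')(q) = Mul(q, Mul(2, q)) = Mul(2, Pow(q, 2)))
Mul(-614, Pow(Function('z')(-26), -1)) = Mul(-614, Pow(Mul(2, Pow(-26, 2)), -1)) = Mul(-614, Pow(Mul(2, 676), -1)) = Mul(-614, Pow(1352, -1)) = Mul(-614, Rational(1, 1352)) = Rational(-307, 676)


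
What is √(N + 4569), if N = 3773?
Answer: √8342 ≈ 91.335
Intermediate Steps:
√(N + 4569) = √(3773 + 4569) = √8342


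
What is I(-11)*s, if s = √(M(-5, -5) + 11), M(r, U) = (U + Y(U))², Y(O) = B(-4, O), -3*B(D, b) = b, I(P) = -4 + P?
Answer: -5*√199 ≈ -70.534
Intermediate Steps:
B(D, b) = -b/3
Y(O) = -O/3
M(r, U) = 4*U²/9 (M(r, U) = (U - U/3)² = (2*U/3)² = 4*U²/9)
s = √199/3 (s = √((4/9)*(-5)² + 11) = √((4/9)*25 + 11) = √(100/9 + 11) = √(199/9) = √199/3 ≈ 4.7022)
I(-11)*s = (-4 - 11)*(√199/3) = -5*√199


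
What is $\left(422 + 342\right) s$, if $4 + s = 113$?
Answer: $83276$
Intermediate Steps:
$s = 109$ ($s = -4 + 113 = 109$)
$\left(422 + 342\right) s = \left(422 + 342\right) 109 = 764 \cdot 109 = 83276$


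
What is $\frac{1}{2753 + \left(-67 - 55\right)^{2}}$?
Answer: $\frac{1}{17637} \approx 5.6699 \cdot 10^{-5}$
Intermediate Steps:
$\frac{1}{2753 + \left(-67 - 55\right)^{2}} = \frac{1}{2753 + \left(-122\right)^{2}} = \frac{1}{2753 + 14884} = \frac{1}{17637}$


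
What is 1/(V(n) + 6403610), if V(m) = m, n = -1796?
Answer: 1/6401814 ≈ 1.5621e-7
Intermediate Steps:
1/(V(n) + 6403610) = 1/(-1796 + 6403610) = 1/6401814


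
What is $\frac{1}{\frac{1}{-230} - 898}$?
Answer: $- \frac{230}{206541} \approx -0.0011136$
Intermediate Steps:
$\frac{1}{\frac{1}{-230} - 898} = \frac{1}{- \frac{1}{230} - 898} = \frac{1}{- \frac{206541}{230}} = - \frac{230}{206541}$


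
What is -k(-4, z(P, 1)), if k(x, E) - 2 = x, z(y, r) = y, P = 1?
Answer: 2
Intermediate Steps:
k(x, E) = 2 + x
-k(-4, z(P, 1)) = -(2 - 4) = -1*(-2) = 2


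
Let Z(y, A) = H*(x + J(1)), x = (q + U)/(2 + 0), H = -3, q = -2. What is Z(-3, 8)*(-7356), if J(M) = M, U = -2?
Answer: -22068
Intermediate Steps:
x = -2 (x = (-2 - 2)/(2 + 0) = -4/2 = -4*1/2 = -2)
Z(y, A) = 3 (Z(y, A) = -3*(-2 + 1) = -3*(-1) = 3)
Z(-3, 8)*(-7356) = 3*(-7356) = -22068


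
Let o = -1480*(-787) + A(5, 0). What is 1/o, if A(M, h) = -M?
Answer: 1/1164755 ≈ 8.5855e-7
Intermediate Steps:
o = 1164755 (o = -1480*(-787) - 1*5 = 1164760 - 5 = 1164755)
1/o = 1/1164755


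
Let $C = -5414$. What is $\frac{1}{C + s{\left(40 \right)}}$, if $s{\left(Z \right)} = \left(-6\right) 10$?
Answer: $- \frac{1}{5474} \approx -0.00018268$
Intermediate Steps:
$s{\left(Z \right)} = -60$
$\frac{1}{C + s{\left(40 \right)}} = \frac{1}{-5414 - 60} = \frac{1}{-5474} = - \frac{1}{5474}$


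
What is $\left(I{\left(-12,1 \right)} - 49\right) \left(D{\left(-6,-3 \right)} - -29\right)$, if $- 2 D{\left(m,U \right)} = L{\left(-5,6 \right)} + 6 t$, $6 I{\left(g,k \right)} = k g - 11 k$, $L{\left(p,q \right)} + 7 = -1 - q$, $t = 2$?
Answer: $-1585$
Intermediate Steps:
$L{\left(p,q \right)} = -8 - q$ ($L{\left(p,q \right)} = -7 - \left(1 + q\right) = -8 - q$)
$I{\left(g,k \right)} = - \frac{11 k}{6} + \frac{g k}{6}$ ($I{\left(g,k \right)} = \frac{k g - 11 k}{6} = \frac{g k - 11 k}{6} = \frac{- 11 k + g k}{6} = - \frac{11 k}{6} + \frac{g k}{6}$)
$D{\left(m,U \right)} = 1$ ($D{\left(m,U \right)} = - \frac{\left(-8 - 6\right) + 6 \cdot 2}{2} = - \frac{\left(-8 - 6\right) + 12}{2} = - \frac{-14 + 12}{2} = \left(- \frac{1}{2}\right) \left(-2\right) = 1$)
$\left(I{\left(-12,1 \right)} - 49\right) \left(D{\left(-6,-3 \right)} - -29\right) = \left(\frac{1}{6} \cdot 1 \left(-11 - 12\right) - 49\right) \left(1 - -29\right) = \left(\frac{1}{6} \cdot 1 \left(-23\right) - 49\right) \left(1 + 29\right) = \left(- \frac{23}{6} - 49\right) 30 = \left(- \frac{317}{6}\right) 30 = -1585$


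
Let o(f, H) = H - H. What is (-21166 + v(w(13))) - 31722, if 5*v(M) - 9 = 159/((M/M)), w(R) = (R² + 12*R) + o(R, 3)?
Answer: -264272/5 ≈ -52854.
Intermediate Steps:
o(f, H) = 0
w(R) = R² + 12*R (w(R) = (R² + 12*R) + 0 = R² + 12*R)
v(M) = 168/5 (v(M) = 9/5 + (159/((M/M)))/5 = 9/5 + (159/1)/5 = 9/5 + (159*1)/5 = 9/5 + (⅕)*159 = 9/5 + 159/5 = 168/5)
(-21166 + v(w(13))) - 31722 = (-21166 + 168/5) - 31722 = -105662/5 - 31722 = -264272/5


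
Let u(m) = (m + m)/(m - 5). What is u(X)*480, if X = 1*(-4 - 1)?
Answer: 480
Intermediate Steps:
X = -5 (X = 1*(-5) = -5)
u(m) = 2*m/(-5 + m) (u(m) = (2*m)/(-5 + m) = 2*m/(-5 + m))
u(X)*480 = (2*(-5)/(-5 - 5))*480 = (2*(-5)/(-10))*480 = (2*(-5)*(-⅒))*480 = 1*480 = 480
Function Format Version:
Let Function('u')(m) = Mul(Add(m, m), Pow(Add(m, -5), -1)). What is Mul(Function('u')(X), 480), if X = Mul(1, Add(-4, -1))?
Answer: 480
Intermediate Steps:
X = -5 (X = Mul(1, -5) = -5)
Function('u')(m) = Mul(2, m, Pow(Add(-5, m), -1)) (Function('u')(m) = Mul(Mul(2, m), Pow(Add(-5, m), -1)) = Mul(2, m, Pow(Add(-5, m), -1)))
Mul(Function('u')(X), 480) = Mul(Mul(2, -5, Pow(Add(-5, -5), -1)), 480) = Mul(Mul(2, -5, Pow(-10, -1)), 480) = Mul(Mul(2, -5, Rational(-1, 10)), 480) = Mul(1, 480) = 480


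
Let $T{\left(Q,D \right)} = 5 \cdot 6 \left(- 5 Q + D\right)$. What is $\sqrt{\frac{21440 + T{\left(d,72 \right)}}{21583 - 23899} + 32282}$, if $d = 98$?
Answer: $\frac{\sqrt{10820961687}}{579} \approx 179.66$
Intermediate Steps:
$T{\left(Q,D \right)} = - 150 Q + 30 D$ ($T{\left(Q,D \right)} = 30 \left(D - 5 Q\right) = - 150 Q + 30 D$)
$\sqrt{\frac{21440 + T{\left(d,72 \right)}}{21583 - 23899} + 32282} = \sqrt{\frac{21440 + \left(\left(-150\right) 98 + 30 \cdot 72\right)}{21583 - 23899} + 32282} = \sqrt{\frac{21440 + \left(-14700 + 2160\right)}{-2316} + 32282} = \sqrt{\left(21440 - 12540\right) \left(- \frac{1}{2316}\right) + 32282} = \sqrt{8900 \left(- \frac{1}{2316}\right) + 32282} = \sqrt{- \frac{2225}{579} + 32282} = \sqrt{\frac{18689053}{579}} = \frac{\sqrt{10820961687}}{579}$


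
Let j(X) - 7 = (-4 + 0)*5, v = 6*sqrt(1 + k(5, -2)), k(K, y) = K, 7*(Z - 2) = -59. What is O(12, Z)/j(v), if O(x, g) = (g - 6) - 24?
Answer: 255/91 ≈ 2.8022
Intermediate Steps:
Z = -45/7 (Z = 2 + (1/7)*(-59) = 2 - 59/7 = -45/7 ≈ -6.4286)
O(x, g) = -30 + g (O(x, g) = (-6 + g) - 24 = -30 + g)
v = 6*sqrt(6) (v = 6*sqrt(1 + 5) = 6*sqrt(6) ≈ 14.697)
j(X) = -13 (j(X) = 7 + (-4 + 0)*5 = 7 - 4*5 = 7 - 20 = -13)
O(12, Z)/j(v) = (-30 - 45/7)/(-13) = -255/7*(-1/13) = 255/91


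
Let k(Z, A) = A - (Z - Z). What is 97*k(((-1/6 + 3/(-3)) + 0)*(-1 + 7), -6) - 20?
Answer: -602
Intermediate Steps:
k(Z, A) = A (k(Z, A) = A - 1*0 = A + 0 = A)
97*k(((-1/6 + 3/(-3)) + 0)*(-1 + 7), -6) - 20 = 97*(-6) - 20 = -582 - 20 = -602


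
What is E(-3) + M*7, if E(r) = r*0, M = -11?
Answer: -77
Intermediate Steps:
E(r) = 0
E(-3) + M*7 = 0 - 11*7 = 0 - 77 = -77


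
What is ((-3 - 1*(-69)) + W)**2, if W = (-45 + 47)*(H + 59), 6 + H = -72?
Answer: 784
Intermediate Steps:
H = -78 (H = -6 - 72 = -78)
W = -38 (W = (-45 + 47)*(-78 + 59) = 2*(-19) = -38)
((-3 - 1*(-69)) + W)**2 = ((-3 - 1*(-69)) - 38)**2 = ((-3 + 69) - 38)**2 = (66 - 38)**2 = 28**2 = 784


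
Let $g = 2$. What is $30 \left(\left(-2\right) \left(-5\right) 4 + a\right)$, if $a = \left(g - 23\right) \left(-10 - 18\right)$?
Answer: $18840$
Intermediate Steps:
$a = 588$ ($a = \left(2 - 23\right) \left(-10 - 18\right) = \left(-21\right) \left(-28\right) = 588$)
$30 \left(\left(-2\right) \left(-5\right) 4 + a\right) = 30 \left(\left(-2\right) \left(-5\right) 4 + 588\right) = 30 \left(10 \cdot 4 + 588\right) = 30 \left(40 + 588\right) = 30 \cdot 628 = 18840$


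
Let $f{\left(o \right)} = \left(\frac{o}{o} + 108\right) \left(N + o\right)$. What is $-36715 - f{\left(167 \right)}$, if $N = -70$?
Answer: $-47288$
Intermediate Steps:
$f{\left(o \right)} = -7630 + 109 o$ ($f{\left(o \right)} = \left(\frac{o}{o} + 108\right) \left(-70 + o\right) = \left(1 + 108\right) \left(-70 + o\right) = 109 \left(-70 + o\right) = -7630 + 109 o$)
$-36715 - f{\left(167 \right)} = -36715 - \left(-7630 + 109 \cdot 167\right) = -36715 - \left(-7630 + 18203\right) = -36715 - 10573 = -47288$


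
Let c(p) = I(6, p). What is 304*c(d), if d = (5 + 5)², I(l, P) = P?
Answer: 30400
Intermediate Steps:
d = 100 (d = 10² = 100)
c(p) = p
304*c(d) = 304*100 = 30400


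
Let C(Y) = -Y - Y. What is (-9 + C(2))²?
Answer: 169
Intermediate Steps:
C(Y) = -2*Y
(-9 + C(2))² = (-9 - 2*2)² = (-9 - 4)² = (-13)² = 169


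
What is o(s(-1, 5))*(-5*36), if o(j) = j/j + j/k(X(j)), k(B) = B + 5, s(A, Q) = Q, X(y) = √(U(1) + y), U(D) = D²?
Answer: -7920/19 + 900*√6/19 ≈ -300.81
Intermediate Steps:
X(y) = √(1 + y) (X(y) = √(1² + y) = √(1 + y))
k(B) = 5 + B
o(j) = 1 + j/(5 + √(1 + j)) (o(j) = j/j + j/(5 + √(1 + j)) = 1 + j/(5 + √(1 + j)))
o(s(-1, 5))*(-5*36) = ((5 + 5 + √(1 + 5))/(5 + √(1 + 5)))*(-5*36) = ((5 + 5 + √6)/(5 + √6))*(-180) = ((10 + √6)/(5 + √6))*(-180) = -180*(10 + √6)/(5 + √6)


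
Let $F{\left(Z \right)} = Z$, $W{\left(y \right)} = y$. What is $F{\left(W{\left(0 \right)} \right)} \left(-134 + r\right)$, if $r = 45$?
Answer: $0$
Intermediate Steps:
$F{\left(W{\left(0 \right)} \right)} \left(-134 + r\right) = 0 \left(-134 + 45\right) = 0 \left(-89\right) = 0$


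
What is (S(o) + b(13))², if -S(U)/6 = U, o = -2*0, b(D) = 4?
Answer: 16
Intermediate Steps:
o = 0
S(U) = -6*U
(S(o) + b(13))² = (-6*0 + 4)² = (0 + 4)² = 4² = 16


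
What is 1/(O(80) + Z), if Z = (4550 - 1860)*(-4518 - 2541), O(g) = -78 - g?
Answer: -1/18988868 ≈ -5.2662e-8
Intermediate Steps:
Z = -18988710 (Z = 2690*(-7059) = -18988710)
1/(O(80) + Z) = 1/((-78 - 1*80) - 18988710) = 1/((-78 - 80) - 18988710) = 1/(-158 - 18988710) = 1/(-18988868) = -1/18988868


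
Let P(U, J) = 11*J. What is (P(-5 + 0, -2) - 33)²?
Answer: 3025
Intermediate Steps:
(P(-5 + 0, -2) - 33)² = (11*(-2) - 33)² = (-22 - 33)² = (-55)² = 3025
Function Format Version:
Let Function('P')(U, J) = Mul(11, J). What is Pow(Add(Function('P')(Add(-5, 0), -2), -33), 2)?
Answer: 3025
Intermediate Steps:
Pow(Add(Function('P')(Add(-5, 0), -2), -33), 2) = Pow(Add(Mul(11, -2), -33), 2) = Pow(Add(-22, -33), 2) = Pow(-55, 2) = 3025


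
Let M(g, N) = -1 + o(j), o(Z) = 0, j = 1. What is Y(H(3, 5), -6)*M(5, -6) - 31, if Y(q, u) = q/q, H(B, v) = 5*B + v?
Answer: -32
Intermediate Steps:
H(B, v) = v + 5*B
Y(q, u) = 1
M(g, N) = -1 (M(g, N) = -1 + 0 = -1)
Y(H(3, 5), -6)*M(5, -6) - 31 = 1*(-1) - 31 = -1 - 31 = -32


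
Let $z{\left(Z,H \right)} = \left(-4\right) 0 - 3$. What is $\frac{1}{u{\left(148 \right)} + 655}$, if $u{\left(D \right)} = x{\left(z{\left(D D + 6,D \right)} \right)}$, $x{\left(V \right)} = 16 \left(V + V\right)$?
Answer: $\frac{1}{559} \approx 0.0017889$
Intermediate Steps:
$z{\left(Z,H \right)} = -3$ ($z{\left(Z,H \right)} = 0 - 3 = -3$)
$x{\left(V \right)} = 32 V$ ($x{\left(V \right)} = 16 \cdot 2 V = 32 V$)
$u{\left(D \right)} = -96$ ($u{\left(D \right)} = 32 \left(-3\right) = -96$)
$\frac{1}{u{\left(148 \right)} + 655} = \frac{1}{-96 + 655} = \frac{1}{559}$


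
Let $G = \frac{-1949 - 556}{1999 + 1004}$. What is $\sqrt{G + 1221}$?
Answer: $\frac{\sqrt{1222607386}}{1001} \approx 34.931$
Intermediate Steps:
$G = - \frac{835}{1001}$ ($G = - \frac{2505}{3003} = \left(-2505\right) \frac{1}{3003} = - \frac{835}{1001} \approx -0.83417$)
$\sqrt{G + 1221} = \sqrt{- \frac{835}{1001} + 1221} = \sqrt{\frac{1221386}{1001}} = \frac{\sqrt{1222607386}}{1001}$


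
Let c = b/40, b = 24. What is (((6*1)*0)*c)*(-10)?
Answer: 0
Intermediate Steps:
c = ⅗ (c = 24/40 = 24*(1/40) = ⅗ ≈ 0.60000)
(((6*1)*0)*c)*(-10) = (((6*1)*0)*(⅗))*(-10) = ((6*0)*(⅗))*(-10) = (0*(⅗))*(-10) = 0*(-10) = 0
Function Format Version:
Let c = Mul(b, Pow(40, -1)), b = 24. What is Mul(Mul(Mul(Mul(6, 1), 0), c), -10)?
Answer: 0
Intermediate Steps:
c = Rational(3, 5) (c = Mul(24, Pow(40, -1)) = Mul(24, Rational(1, 40)) = Rational(3, 5) ≈ 0.60000)
Mul(Mul(Mul(Mul(6, 1), 0), c), -10) = Mul(Mul(Mul(Mul(6, 1), 0), Rational(3, 5)), -10) = Mul(Mul(Mul(6, 0), Rational(3, 5)), -10) = Mul(Mul(0, Rational(3, 5)), -10) = Mul(0, -10) = 0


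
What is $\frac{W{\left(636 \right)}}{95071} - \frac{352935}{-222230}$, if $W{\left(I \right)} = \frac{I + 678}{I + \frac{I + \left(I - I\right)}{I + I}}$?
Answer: $\frac{8542935513909}{5379094172818} \approx 1.5882$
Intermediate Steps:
$W{\left(I \right)} = \frac{678 + I}{\frac{1}{2} + I}$ ($W{\left(I \right)} = \frac{678 + I}{I + \frac{I + 0}{2 I}} = \frac{678 + I}{I + I \frac{1}{2 I}} = \frac{678 + I}{I + \frac{1}{2}} = \frac{678 + I}{\frac{1}{2} + I}$)
$\frac{W{\left(636 \right)}}{95071} - \frac{352935}{-222230} = \frac{2 \frac{1}{1 + 2 \cdot 636} \left(678 + 636\right)}{95071} - \frac{352935}{-222230} = 2 \frac{1}{1 + 1272} \cdot 1314 \cdot \frac{1}{95071} - - \frac{70587}{44446} = 2 \cdot \frac{1}{1273} \cdot 1314 \cdot \frac{1}{95071} + \frac{70587}{44446} = \frac{2628}{1273} \cdot \frac{1}{95071} + \frac{70587}{44446} = \frac{2628}{121025383} + \frac{70587}{44446} = \frac{8542935513909}{5379094172818}$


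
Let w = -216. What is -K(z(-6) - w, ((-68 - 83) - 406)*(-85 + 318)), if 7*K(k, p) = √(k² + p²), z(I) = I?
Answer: -√16843152061/7 ≈ -18540.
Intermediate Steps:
K(k, p) = √(k² + p²)/7
-K(z(-6) - w, ((-68 - 83) - 406)*(-85 + 318)) = -√((-6 - 1*(-216))² + (((-68 - 83) - 406)*(-85 + 318))²)/7 = -√((-6 + 216)² + ((-151 - 406)*233)²)/7 = -√(210² + (-557*233)²)/7 = -√(44100 + (-129781)²)/7 = -√(44100 + 16843107961)/7 = -√16843152061/7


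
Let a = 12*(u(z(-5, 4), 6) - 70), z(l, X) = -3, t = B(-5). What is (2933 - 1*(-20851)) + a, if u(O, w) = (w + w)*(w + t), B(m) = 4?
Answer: 24384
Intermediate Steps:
t = 4
u(O, w) = 2*w*(4 + w) (u(O, w) = (w + w)*(w + 4) = (2*w)*(4 + w) = 2*w*(4 + w))
a = 600 (a = 12*(2*6*(4 + 6) - 70) = 12*(2*6*10 - 70) = 12*(120 - 70) = 12*50 = 600)
(2933 - 1*(-20851)) + a = (2933 - 1*(-20851)) + 600 = (2933 + 20851) + 600 = 23784 + 600 = 24384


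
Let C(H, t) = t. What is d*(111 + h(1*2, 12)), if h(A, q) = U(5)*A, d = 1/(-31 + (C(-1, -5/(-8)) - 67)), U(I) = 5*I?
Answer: -1288/779 ≈ -1.6534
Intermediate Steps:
d = -8/779 (d = 1/(-31 + (-5/(-8) - 67)) = 1/(-31 + (-5*(-⅛) - 67)) = 1/(-31 + (5/8 - 67)) = 1/(-31 - 531/8) = 1/(-779/8) = -8/779 ≈ -0.010270)
h(A, q) = 25*A (h(A, q) = (5*5)*A = 25*A)
d*(111 + h(1*2, 12)) = -8*(111 + 25*(1*2))/779 = -8*(111 + 25*2)/779 = -8*(111 + 50)/779 = -8/779*161 = -1288/779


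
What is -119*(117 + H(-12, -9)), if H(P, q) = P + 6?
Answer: -13209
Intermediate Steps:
H(P, q) = 6 + P
-119*(117 + H(-12, -9)) = -119*(117 + (6 - 12)) = -119*(117 - 6) = -119*111 = -13209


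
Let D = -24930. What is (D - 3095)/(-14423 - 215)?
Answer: 28025/14638 ≈ 1.9145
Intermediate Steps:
(D - 3095)/(-14423 - 215) = (-24930 - 3095)/(-14423 - 215) = -28025/(-14638) = -28025*(-1/14638) = 28025/14638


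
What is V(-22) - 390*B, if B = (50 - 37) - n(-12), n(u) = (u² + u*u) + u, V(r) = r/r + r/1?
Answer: 102549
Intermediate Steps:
V(r) = 1 + r (V(r) = 1 + r*1 = 1 + r)
n(u) = u + 2*u² (n(u) = (u² + u²) + u = 2*u² + u = u + 2*u²)
B = -263 (B = (50 - 37) - (-12)*(1 + 2*(-12)) = 13 - (-12)*(1 - 24) = 13 - (-12)*(-23) = 13 - 1*276 = 13 - 276 = -263)
V(-22) - 390*B = (1 - 22) - 390*(-263) = -21 + 102570 = 102549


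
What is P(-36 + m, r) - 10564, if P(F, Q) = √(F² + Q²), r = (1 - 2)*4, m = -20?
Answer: -10564 + 4*√197 ≈ -10508.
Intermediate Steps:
r = -4 (r = -1*4 = -4)
P(-36 + m, r) - 10564 = √((-36 - 20)² + (-4)²) - 10564 = √((-56)² + 16) - 10564 = √(3136 + 16) - 10564 = √3152 - 10564 = 4*√197 - 10564 = -10564 + 4*√197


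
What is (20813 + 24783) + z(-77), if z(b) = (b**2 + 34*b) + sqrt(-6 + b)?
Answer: 48907 + I*sqrt(83) ≈ 48907.0 + 9.1104*I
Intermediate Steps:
z(b) = b**2 + sqrt(-6 + b) + 34*b
(20813 + 24783) + z(-77) = (20813 + 24783) + ((-77)**2 + sqrt(-6 - 77) + 34*(-77)) = 45596 + (5929 + sqrt(-83) - 2618) = 45596 + (5929 + I*sqrt(83) - 2618) = 45596 + (3311 + I*sqrt(83)) = 48907 + I*sqrt(83)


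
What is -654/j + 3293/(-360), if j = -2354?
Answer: -3758141/423720 ≈ -8.8694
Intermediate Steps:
-654/j + 3293/(-360) = -654/(-2354) + 3293/(-360) = -654*(-1/2354) + 3293*(-1/360) = 327/1177 - 3293/360 = -3758141/423720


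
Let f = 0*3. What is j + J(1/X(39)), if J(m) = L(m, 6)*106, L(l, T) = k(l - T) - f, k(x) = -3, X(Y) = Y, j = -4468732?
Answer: -4469050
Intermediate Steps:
f = 0
L(l, T) = -3 (L(l, T) = -3 - 1*0 = -3 + 0 = -3)
J(m) = -318 (J(m) = -3*106 = -318)
j + J(1/X(39)) = -4468732 - 318 = -4469050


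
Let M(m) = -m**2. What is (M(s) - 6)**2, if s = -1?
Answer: 49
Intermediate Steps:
(M(s) - 6)**2 = (-1*(-1)**2 - 6)**2 = (-1*1 - 6)**2 = (-1 - 6)**2 = (-7)**2 = 49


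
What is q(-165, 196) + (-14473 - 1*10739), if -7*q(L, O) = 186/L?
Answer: -9706558/385 ≈ -25212.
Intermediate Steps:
q(L, O) = -186/(7*L)
q(-165, 196) + (-14473 - 1*10739) = -186/7/(-165) + (-14473 - 1*10739) = -186/7*(-1/165) + (-14473 - 10739) = 62/385 - 25212 = -9706558/385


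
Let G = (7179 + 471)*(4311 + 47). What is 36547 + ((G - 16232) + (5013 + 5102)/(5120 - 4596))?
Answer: 17480133975/524 ≈ 3.3359e+7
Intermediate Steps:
G = 33338700 (G = 7650*4358 = 33338700)
36547 + ((G - 16232) + (5013 + 5102)/(5120 - 4596)) = 36547 + ((33338700 - 16232) + (5013 + 5102)/(5120 - 4596)) = 36547 + (33322468 + 10115/524) = 36547 + 17460983347/524 = 17480133975/524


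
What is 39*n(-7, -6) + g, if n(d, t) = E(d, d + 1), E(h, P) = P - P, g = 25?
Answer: 25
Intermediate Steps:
E(h, P) = 0
n(d, t) = 0
39*n(-7, -6) + g = 39*0 + 25 = 0 + 25 = 25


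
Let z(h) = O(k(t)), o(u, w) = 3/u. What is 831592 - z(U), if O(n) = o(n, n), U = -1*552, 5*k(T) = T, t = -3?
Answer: 831597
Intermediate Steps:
k(T) = T/5
U = -552
O(n) = 3/n
z(h) = -5 (z(h) = 3/(((1/5)*(-3))) = 3/(-3/5) = 3*(-5/3) = -5)
831592 - z(U) = 831592 - 1*(-5) = 831592 + 5 = 831597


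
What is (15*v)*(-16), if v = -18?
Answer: 4320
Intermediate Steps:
(15*v)*(-16) = (15*(-18))*(-16) = -270*(-16) = 4320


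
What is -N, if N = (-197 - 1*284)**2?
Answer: -231361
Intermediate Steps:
N = 231361 (N = (-197 - 284)**2 = (-481)**2 = 231361)
-N = -1*231361 = -231361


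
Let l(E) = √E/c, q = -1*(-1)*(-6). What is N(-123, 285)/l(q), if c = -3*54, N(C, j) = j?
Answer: 7695*I*√6 ≈ 18849.0*I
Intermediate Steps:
q = -6 (q = 1*(-6) = -6)
c = -162
l(E) = -√E/162 (l(E) = √E/(-162) = -√E/162)
N(-123, 285)/l(q) = 285/((-I*√6/162)) = 285*(27*I*√6) = 7695*I*√6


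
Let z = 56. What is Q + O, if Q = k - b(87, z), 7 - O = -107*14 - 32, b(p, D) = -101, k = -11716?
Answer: -10078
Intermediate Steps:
O = 1537 (O = 7 - (-107*14 - 32) = 7 - (-1498 - 32) = 7 - 1*(-1530) = 7 + 1530 = 1537)
Q = -11615 (Q = -11716 - 1*(-101) = -11716 + 101 = -11615)
Q + O = -11615 + 1537 = -10078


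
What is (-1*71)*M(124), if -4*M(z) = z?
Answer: 2201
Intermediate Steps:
M(z) = -z/4
(-1*71)*M(124) = (-1*71)*(-¼*124) = -71*(-31) = 2201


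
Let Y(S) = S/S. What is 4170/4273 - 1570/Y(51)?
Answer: -6704440/4273 ≈ -1569.0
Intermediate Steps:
Y(S) = 1
4170/4273 - 1570/Y(51) = 4170/4273 - 1570/1 = 4170*(1/4273) - 1570*1 = 4170/4273 - 1570 = -6704440/4273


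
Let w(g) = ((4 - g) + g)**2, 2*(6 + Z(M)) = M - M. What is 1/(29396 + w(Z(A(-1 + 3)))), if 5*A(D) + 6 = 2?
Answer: 1/29412 ≈ 3.4000e-5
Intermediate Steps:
A(D) = -4/5 (A(D) = -6/5 + (1/5)*2 = -6/5 + 2/5 = -4/5)
Z(M) = -6 (Z(M) = -6 + (M - M)/2 = -6 + (1/2)*0 = -6 + 0 = -6)
w(g) = 16 (w(g) = 4**2 = 16)
1/(29396 + w(Z(A(-1 + 3)))) = 1/(29396 + 16) = 1/29412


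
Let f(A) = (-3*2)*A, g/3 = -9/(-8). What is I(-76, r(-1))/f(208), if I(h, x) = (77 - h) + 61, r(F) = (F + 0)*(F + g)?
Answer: -107/624 ≈ -0.17147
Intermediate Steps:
g = 27/8 (g = 3*(-9/(-8)) = 3*(-9*(-1/8)) = 3*(9/8) = 27/8 ≈ 3.3750)
f(A) = -6*A
r(F) = F*(27/8 + F) (r(F) = (F + 0)*(F + 27/8) = F*(27/8 + F))
I(h, x) = 138 - h
I(-76, r(-1))/f(208) = (138 - 1*(-76))/((-6*208)) = (138 + 76)/(-1248) = 214*(-1/1248) = -107/624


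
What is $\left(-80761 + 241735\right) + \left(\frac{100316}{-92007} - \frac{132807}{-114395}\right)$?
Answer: $\frac{1694274753029939}{10525140765} \approx 1.6097 \cdot 10^{5}$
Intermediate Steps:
$\left(-80761 + 241735\right) + \left(\frac{100316}{-92007} - \frac{132807}{-114395}\right) = 160974 + \left(100316 \left(- \frac{1}{92007}\right) - - \frac{132807}{114395}\right) = 160974 + \left(- \frac{100316}{92007} + \frac{132807}{114395}\right) = 160974 + \frac{743524829}{10525140765} = \frac{1694274753029939}{10525140765}$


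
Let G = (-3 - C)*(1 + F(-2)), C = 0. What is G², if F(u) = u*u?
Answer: 225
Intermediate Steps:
F(u) = u²
G = -15 (G = (-3 - 1*0)*(1 + (-2)²) = (-3 + 0)*(1 + 4) = -3*5 = -15)
G² = (-15)² = 225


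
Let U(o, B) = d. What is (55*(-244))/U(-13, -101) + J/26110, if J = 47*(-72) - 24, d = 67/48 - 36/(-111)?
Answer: -62231406264/7976605 ≈ -7801.7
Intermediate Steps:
d = 3055/1776 (d = 67*(1/48) - 36*(-1/111) = 67/48 + 12/37 = 3055/1776 ≈ 1.7202)
U(o, B) = 3055/1776
J = -3408 (J = -3384 - 24 = -3408)
(55*(-244))/U(-13, -101) + J/26110 = (55*(-244))/(3055/1776) - 3408/26110 = -13420*1776/3055 - 3408*1/26110 = -4766784/611 - 1704/13055 = -62231406264/7976605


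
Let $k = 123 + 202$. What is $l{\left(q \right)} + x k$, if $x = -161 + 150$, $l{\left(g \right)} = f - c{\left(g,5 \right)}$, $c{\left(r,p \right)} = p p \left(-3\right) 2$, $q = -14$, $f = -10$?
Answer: $-3435$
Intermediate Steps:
$k = 325$
$c{\left(r,p \right)} = - 6 p^{2}$ ($c{\left(r,p \right)} = p^{2} \left(-3\right) 2 = - 3 p^{2} \cdot 2 = - 6 p^{2}$)
$l{\left(g \right)} = 140$ ($l{\left(g \right)} = -10 - - 6 \cdot 5^{2} = -10 - \left(-6\right) 25 = -10 - -150 = -10 + 150 = 140$)
$x = -11$
$l{\left(q \right)} + x k = 140 - 3575 = -3435$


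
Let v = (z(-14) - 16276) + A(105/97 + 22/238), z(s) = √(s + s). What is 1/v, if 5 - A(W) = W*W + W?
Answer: -288906443083254907561/4701535483083644981134349 - 35506247684481602*I*√7/4701535483083644981134349 ≈ -6.1449e-5 - 1.9981e-8*I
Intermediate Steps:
z(s) = √2*√s (z(s) = √(2*s) = √2*√s)
A(W) = 5 - W - W² (A(W) = 5 - (W*W + W) = 5 - (W² + W) = 5 - (W + W²) = 5 + (-W - W²) = 5 - W - W²)
v = -2168302328089/133240849 + 2*I*√7 (v = (√2*√(-14) - 16276) + (5 - (105/97 + 22/238) - (105/97 + 22/238)²) = (√2*(I*√14) - 16276) + (5 - (105*(1/97) + 22*(1/238)) - (105*(1/97) + 22*(1/238))²) = (2*I*√7 - 16276) + (5 - (105/97 + 11/119) - (105/97 + 11/119)²) = (-16276 + 2*I*√7) + (5 - 1*13562/11543 - (13562/11543)²) = (-16276 + 2*I*√7) + (5 - 13562/11543 - 1*183927844/133240849) = (-16276 + 2*I*√7) + (5 - 13562/11543 - 183927844/133240849) = (-16276 + 2*I*√7) + 325730235/133240849 = -2168302328089/133240849 + 2*I*√7 ≈ -16274.0 + 5.2915*I)
1/v = 1/(-2168302328089/133240849 + 2*I*√7)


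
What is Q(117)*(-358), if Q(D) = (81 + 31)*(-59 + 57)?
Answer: 80192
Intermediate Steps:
Q(D) = -224 (Q(D) = 112*(-2) = -224)
Q(117)*(-358) = -224*(-358) = 80192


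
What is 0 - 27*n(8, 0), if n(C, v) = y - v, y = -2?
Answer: 54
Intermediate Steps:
n(C, v) = -2 - v
0 - 27*n(8, 0) = 0 - 27*(-2 - 1*0) = 0 - 27*(-2 + 0) = 0 - 27*(-2) = 0 + 54 = 54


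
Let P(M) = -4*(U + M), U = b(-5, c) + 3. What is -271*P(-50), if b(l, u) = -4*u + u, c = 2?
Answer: -57452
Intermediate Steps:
b(l, u) = -3*u
U = -3 (U = -3*2 + 3 = -6 + 3 = -3)
P(M) = 12 - 4*M (P(M) = -4*(-3 + M) = 12 - 4*M)
-271*P(-50) = -271*(12 - 4*(-50)) = -271*(12 + 200) = -271*212 = -57452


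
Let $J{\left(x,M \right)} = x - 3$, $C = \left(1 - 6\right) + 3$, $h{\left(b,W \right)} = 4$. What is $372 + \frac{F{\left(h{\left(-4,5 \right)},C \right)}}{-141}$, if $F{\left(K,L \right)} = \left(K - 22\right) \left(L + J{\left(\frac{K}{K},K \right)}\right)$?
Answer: $\frac{17460}{47} \approx 371.49$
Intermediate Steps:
$C = -2$ ($C = -5 + 3 = -2$)
$J{\left(x,M \right)} = -3 + x$ ($J{\left(x,M \right)} = x - 3 = -3 + x$)
$F{\left(K,L \right)} = \left(-22 + K\right) \left(-2 + L\right)$ ($F{\left(K,L \right)} = \left(K - 22\right) \left(L - \left(3 - \frac{K}{K}\right)\right) = \left(-22 + K\right) \left(L + \left(-3 + 1\right)\right) = \left(-22 + K\right) \left(L - 2\right) = \left(-22 + K\right) \left(-2 + L\right)$)
$372 + \frac{F{\left(h{\left(-4,5 \right)},C \right)}}{-141} = 372 + \frac{44 - -44 - 8 + 4 \left(-2\right)}{-141} = 372 - \frac{44 + 44 - 8 - 8}{141} = 372 - \frac{24}{47} = \frac{17460}{47}$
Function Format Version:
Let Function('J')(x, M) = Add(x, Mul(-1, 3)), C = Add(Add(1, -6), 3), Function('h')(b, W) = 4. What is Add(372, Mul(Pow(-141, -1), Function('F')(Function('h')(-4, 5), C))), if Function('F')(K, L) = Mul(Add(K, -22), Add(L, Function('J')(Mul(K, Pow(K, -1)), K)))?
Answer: Rational(17460, 47) ≈ 371.49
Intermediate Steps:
C = -2 (C = Add(-5, 3) = -2)
Function('J')(x, M) = Add(-3, x) (Function('J')(x, M) = Add(x, -3) = Add(-3, x))
Function('F')(K, L) = Mul(Add(-22, K), Add(-2, L)) (Function('F')(K, L) = Mul(Add(K, -22), Add(L, Add(-3, Mul(K, Pow(K, -1))))) = Mul(Add(-22, K), Add(L, Add(-3, 1))) = Mul(Add(-22, K), Add(L, -2)) = Mul(Add(-22, K), Add(-2, L)))
Add(372, Mul(Pow(-141, -1), Function('F')(Function('h')(-4, 5), C))) = Add(372, Mul(Pow(-141, -1), Add(44, Mul(-22, -2), Mul(-2, 4), Mul(4, -2)))) = Add(372, Mul(Rational(-1, 141), Add(44, 44, -8, -8))) = Add(372, Mul(Rational(-1, 141), 72)) = Add(372, Rational(-24, 47)) = Rational(17460, 47)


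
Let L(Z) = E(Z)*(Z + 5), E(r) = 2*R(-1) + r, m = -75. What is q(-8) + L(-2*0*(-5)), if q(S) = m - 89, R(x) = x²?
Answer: -154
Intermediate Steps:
q(S) = -164 (q(S) = -75 - 89 = -164)
E(r) = 2 + r (E(r) = 2*(-1)² + r = 2*1 + r = 2 + r)
L(Z) = (2 + Z)*(5 + Z) (L(Z) = (2 + Z)*(Z + 5) = (2 + Z)*(5 + Z))
q(-8) + L(-2*0*(-5)) = -164 + (2 - 2*0*(-5))*(5 - 2*0*(-5)) = -164 + (2 + 0*(-5))*(5 + 0*(-5)) = -164 + (2 + 0)*(5 + 0) = -164 + 2*5 = -164 + 10 = -154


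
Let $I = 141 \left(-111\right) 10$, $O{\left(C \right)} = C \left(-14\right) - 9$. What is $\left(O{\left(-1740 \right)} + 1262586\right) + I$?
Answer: $1130427$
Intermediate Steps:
$O{\left(C \right)} = -9 - 14 C$ ($O{\left(C \right)} = - 14 C - 9 = -9 - 14 C$)
$I = -156510$ ($I = \left(-15651\right) 10 = -156510$)
$\left(O{\left(-1740 \right)} + 1262586\right) + I = \left(\left(-9 - -24360\right) + 1262586\right) - 156510 = \left(\left(-9 + 24360\right) + 1262586\right) - 156510 = \left(24351 + 1262586\right) - 156510 = 1286937 - 156510 = 1130427$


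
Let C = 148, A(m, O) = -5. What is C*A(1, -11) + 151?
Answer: -589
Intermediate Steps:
C*A(1, -11) + 151 = 148*(-5) + 151 = -740 + 151 = -589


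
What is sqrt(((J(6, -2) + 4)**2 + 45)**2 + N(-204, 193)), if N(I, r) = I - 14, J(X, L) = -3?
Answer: sqrt(1898) ≈ 43.566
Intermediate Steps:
N(I, r) = -14 + I
sqrt(((J(6, -2) + 4)**2 + 45)**2 + N(-204, 193)) = sqrt(((-3 + 4)**2 + 45)**2 + (-14 - 204)) = sqrt((1**2 + 45)**2 - 218) = sqrt((1 + 45)**2 - 218) = sqrt(46**2 - 218) = sqrt(2116 - 218) = sqrt(1898)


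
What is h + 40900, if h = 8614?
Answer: 49514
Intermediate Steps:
h + 40900 = 8614 + 40900 = 49514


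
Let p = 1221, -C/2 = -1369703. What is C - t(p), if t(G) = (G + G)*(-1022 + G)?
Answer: 2253448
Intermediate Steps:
C = 2739406 (C = -2*(-1369703) = 2739406)
t(G) = 2*G*(-1022 + G) (t(G) = (2*G)*(-1022 + G) = 2*G*(-1022 + G))
C - t(p) = 2739406 - 2*1221*(-1022 + 1221) = 2739406 - 2*1221*199 = 2739406 - 1*485958 = 2739406 - 485958 = 2253448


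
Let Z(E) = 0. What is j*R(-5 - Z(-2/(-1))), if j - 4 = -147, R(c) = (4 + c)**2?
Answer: -143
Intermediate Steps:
j = -143 (j = 4 - 147 = -143)
j*R(-5 - Z(-2/(-1))) = -143*(4 + (-5 - 1*0))**2 = -143*(4 + (-5 + 0))**2 = -143*(4 - 5)**2 = -143*(-1)**2 = -143*1 = -143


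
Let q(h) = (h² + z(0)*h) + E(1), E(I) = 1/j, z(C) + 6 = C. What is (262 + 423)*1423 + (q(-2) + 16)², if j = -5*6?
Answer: 878199181/900 ≈ 9.7578e+5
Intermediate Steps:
j = -30
z(C) = -6 + C
E(I) = -1/30 (E(I) = 1/(-30) = -1/30)
q(h) = -1/30 + h² - 6*h (q(h) = (h² + (-6 + 0)*h) - 1/30 = (h² - 6*h) - 1/30 = -1/30 + h² - 6*h)
(262 + 423)*1423 + (q(-2) + 16)² = (262 + 423)*1423 + ((-1/30 + (-2)² - 6*(-2)) + 16)² = 685*1423 + ((-1/30 + 4 + 12) + 16)² = 974755 + (479/30 + 16)² = 974755 + (959/30)² = 974755 + 919681/900 = 878199181/900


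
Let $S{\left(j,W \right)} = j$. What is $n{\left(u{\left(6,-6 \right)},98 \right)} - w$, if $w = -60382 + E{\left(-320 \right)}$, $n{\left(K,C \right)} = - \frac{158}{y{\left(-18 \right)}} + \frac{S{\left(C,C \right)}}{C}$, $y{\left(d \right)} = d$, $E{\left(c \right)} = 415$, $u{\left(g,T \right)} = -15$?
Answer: $\frac{539791}{9} \approx 59977.0$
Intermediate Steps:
$n{\left(K,C \right)} = \frac{88}{9}$ ($n{\left(K,C \right)} = - \frac{158}{-18} + \frac{C}{C} = \left(-158\right) \left(- \frac{1}{18}\right) + 1 = \frac{79}{9} + 1 = \frac{88}{9}$)
$w = -59967$ ($w = -60382 + 415 = -59967$)
$n{\left(u{\left(6,-6 \right)},98 \right)} - w = \frac{88}{9} - -59967 = \frac{88}{9} + 59967 = \frac{539791}{9}$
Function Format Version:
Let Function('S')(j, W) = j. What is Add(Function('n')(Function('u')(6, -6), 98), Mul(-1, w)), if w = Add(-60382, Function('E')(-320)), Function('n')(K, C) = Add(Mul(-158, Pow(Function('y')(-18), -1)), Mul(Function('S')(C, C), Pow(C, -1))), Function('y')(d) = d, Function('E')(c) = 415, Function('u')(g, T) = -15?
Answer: Rational(539791, 9) ≈ 59977.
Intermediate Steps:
Function('n')(K, C) = Rational(88, 9) (Function('n')(K, C) = Add(Mul(-158, Pow(-18, -1)), Mul(C, Pow(C, -1))) = Add(Mul(-158, Rational(-1, 18)), 1) = Add(Rational(79, 9), 1) = Rational(88, 9))
w = -59967 (w = Add(-60382, 415) = -59967)
Add(Function('n')(Function('u')(6, -6), 98), Mul(-1, w)) = Add(Rational(88, 9), Mul(-1, -59967)) = Add(Rational(88, 9), 59967) = Rational(539791, 9)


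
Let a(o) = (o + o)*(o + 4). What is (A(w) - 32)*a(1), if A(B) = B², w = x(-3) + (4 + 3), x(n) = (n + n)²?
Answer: 18170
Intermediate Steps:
a(o) = 2*o*(4 + o) (a(o) = (2*o)*(4 + o) = 2*o*(4 + o))
x(n) = 4*n² (x(n) = (2*n)² = 4*n²)
w = 43 (w = 4*(-3)² + (4 + 3) = 4*9 + 7 = 36 + 7 = 43)
(A(w) - 32)*a(1) = (43² - 32)*(2*1*(4 + 1)) = (1849 - 32)*(2*1*5) = 1817*10 = 18170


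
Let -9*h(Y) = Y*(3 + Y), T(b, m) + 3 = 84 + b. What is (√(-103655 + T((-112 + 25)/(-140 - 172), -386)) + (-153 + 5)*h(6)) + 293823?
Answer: 294711 + I*√280063342/52 ≈ 2.9471e+5 + 321.83*I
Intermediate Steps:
T(b, m) = 81 + b (T(b, m) = -3 + (84 + b) = 81 + b)
h(Y) = -Y*(3 + Y)/9
(√(-103655 + T((-112 + 25)/(-140 - 172), -386)) + (-153 + 5)*h(6)) + 293823 = (√(-103655 + (81 + (-112 + 25)/(-140 - 172))) + (-153 + 5)*(-⅑*6*(3 + 6))) + 293823 = (√(-103655 + (81 - 87/(-312))) - (-148)*6*9/9) + 293823 = (√(-103655 + (81 - 87*(-1/312))) - 148*(-6)) + 293823 = (√(-103655 + (81 + 29/104)) + 888) + 293823 = (√(-103655 + 8453/104) + 888) + 293823 = (√(-10771667/104) + 888) + 293823 = (I*√280063342/52 + 888) + 293823 = (888 + I*√280063342/52) + 293823 = 294711 + I*√280063342/52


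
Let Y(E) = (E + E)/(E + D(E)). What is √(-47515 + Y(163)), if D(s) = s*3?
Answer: I*√190058/2 ≈ 217.98*I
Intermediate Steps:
D(s) = 3*s
Y(E) = ½ (Y(E) = (E + E)/(E + 3*E) = (2*E)/((4*E)) = (2*E)*(1/(4*E)) = ½)
√(-47515 + Y(163)) = √(-47515 + ½) = √(-95029/2) = I*√190058/2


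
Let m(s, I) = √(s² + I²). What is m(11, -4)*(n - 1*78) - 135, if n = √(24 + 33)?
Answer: -135 + √137*(-78 + √57) ≈ -959.60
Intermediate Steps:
n = √57 ≈ 7.5498
m(s, I) = √(I² + s²)
m(11, -4)*(n - 1*78) - 135 = √((-4)² + 11²)*(√57 - 1*78) - 135 = √(16 + 121)*(√57 - 78) - 135 = √137*(-78 + √57) - 135 = -135 + √137*(-78 + √57)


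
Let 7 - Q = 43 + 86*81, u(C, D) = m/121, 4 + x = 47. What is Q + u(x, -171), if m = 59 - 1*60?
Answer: -847243/121 ≈ -7002.0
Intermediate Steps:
x = 43 (x = -4 + 47 = 43)
m = -1 (m = 59 - 60 = -1)
u(C, D) = -1/121
Q = -7002 (Q = 7 - (43 + 86*81) = 7 - (43 + 6966) = 7 - 1*7009 = 7 - 7009 = -7002)
Q + u(x, -171) = -7002 - 1/121 = -847243/121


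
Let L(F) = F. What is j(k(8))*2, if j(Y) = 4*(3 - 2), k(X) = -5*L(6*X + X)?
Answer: 8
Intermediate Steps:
k(X) = -35*X (k(X) = -5*(6*X + X) = -35*X)
j(Y) = 4 (j(Y) = 4*1 = 4)
j(k(8))*2 = 4*2 = 8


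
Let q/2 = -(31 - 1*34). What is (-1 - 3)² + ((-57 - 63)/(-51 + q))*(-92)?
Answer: -688/3 ≈ -229.33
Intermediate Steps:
q = 6 (q = 2*(-(31 - 1*34)) = 2*(-(31 - 34)) = 2*(-1*(-3)) = 2*3 = 6)
(-1 - 3)² + ((-57 - 63)/(-51 + q))*(-92) = (-1 - 3)² + ((-57 - 63)/(-51 + 6))*(-92) = (-4)² - 120/(-45)*(-92) = 16 - 120*(-1/45)*(-92) = 16 + (8/3)*(-92) = 16 - 736/3 = -688/3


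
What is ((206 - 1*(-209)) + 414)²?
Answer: 687241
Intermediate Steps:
((206 - 1*(-209)) + 414)² = ((206 + 209) + 414)² = (415 + 414)² = 829² = 687241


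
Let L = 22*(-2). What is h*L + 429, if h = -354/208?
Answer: 13101/26 ≈ 503.88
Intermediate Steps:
h = -177/104 (h = -354*1/208 = -177/104 ≈ -1.7019)
L = -44
h*L + 429 = -177/104*(-44) + 429 = 1947/26 + 429 = 13101/26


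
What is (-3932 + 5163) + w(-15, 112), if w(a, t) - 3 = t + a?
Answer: 1331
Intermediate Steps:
w(a, t) = 3 + a + t (w(a, t) = 3 + (t + a) = 3 + (a + t) = 3 + a + t)
(-3932 + 5163) + w(-15, 112) = (-3932 + 5163) + (3 - 15 + 112) = 1231 + 100 = 1331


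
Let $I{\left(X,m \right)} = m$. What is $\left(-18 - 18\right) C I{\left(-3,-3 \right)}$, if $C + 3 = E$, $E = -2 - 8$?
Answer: $-1404$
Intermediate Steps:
$E = -10$ ($E = -2 - 8 = -10$)
$C = -13$ ($C = -3 - 10 = -13$)
$\left(-18 - 18\right) C I{\left(-3,-3 \right)} = \left(-18 - 18\right) \left(-13\right) \left(-3\right) = \left(-36\right) \left(-13\right) \left(-3\right) = 468 \left(-3\right) = -1404$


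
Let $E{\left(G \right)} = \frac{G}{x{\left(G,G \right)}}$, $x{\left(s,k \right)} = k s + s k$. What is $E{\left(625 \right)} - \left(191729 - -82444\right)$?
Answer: $- \frac{342716249}{1250} \approx -2.7417 \cdot 10^{5}$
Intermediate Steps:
$x{\left(s,k \right)} = 2 k s$ ($x{\left(s,k \right)} = k s + k s = 2 k s$)
$E{\left(G \right)} = \frac{1}{2 G}$ ($E{\left(G \right)} = \frac{G}{2 G G} = \frac{G}{2 G^{2}} = G \frac{1}{2 G^{2}} = \frac{1}{2 G}$)
$E{\left(625 \right)} - \left(191729 - -82444\right) = \frac{1}{2 \cdot 625} - \left(191729 - -82444\right) = \frac{1}{2} \cdot \frac{1}{625} - \left(191729 + 82444\right) = \frac{1}{1250} - 274173 = - \frac{342716249}{1250}$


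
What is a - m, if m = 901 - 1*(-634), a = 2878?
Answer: 1343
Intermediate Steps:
m = 1535 (m = 901 + 634 = 1535)
a - m = 2878 - 1*1535 = 2878 - 1535 = 1343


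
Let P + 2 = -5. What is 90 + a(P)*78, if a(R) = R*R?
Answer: 3912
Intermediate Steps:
P = -7 (P = -2 - 5 = -7)
a(R) = R**2
90 + a(P)*78 = 90 + (-7)**2*78 = 90 + 49*78 = 90 + 3822 = 3912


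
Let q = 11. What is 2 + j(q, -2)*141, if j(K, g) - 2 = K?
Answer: 1835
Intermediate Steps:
j(K, g) = 2 + K
2 + j(q, -2)*141 = 2 + (2 + 11)*141 = 2 + 13*141 = 2 + 1833 = 1835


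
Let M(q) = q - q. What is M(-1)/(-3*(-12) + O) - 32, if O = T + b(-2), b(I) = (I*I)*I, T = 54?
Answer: -32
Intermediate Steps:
b(I) = I³ (b(I) = I²*I = I³)
M(q) = 0
O = 46 (O = 54 + (-2)³ = 54 - 8 = 46)
M(-1)/(-3*(-12) + O) - 32 = 0/(-3*(-12) + 46) - 32 = 0/(36 + 46) - 32 = 0/82 - 32 = 0*(1/82) - 32 = 0 - 32 = -32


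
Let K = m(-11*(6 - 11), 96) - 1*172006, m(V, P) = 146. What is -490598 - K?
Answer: -318738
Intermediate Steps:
K = -171860 (K = 146 - 1*172006 = 146 - 172006 = -171860)
-490598 - K = -490598 - 1*(-171860) = -490598 + 171860 = -318738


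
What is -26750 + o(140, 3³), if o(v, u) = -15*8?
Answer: -26870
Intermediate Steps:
o(v, u) = -120
-26750 + o(140, 3³) = -26750 - 120 = -26870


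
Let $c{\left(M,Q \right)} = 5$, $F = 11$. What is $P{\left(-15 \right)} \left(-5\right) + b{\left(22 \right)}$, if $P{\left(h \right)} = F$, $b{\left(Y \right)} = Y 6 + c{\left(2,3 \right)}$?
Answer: $82$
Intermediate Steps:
$b{\left(Y \right)} = 5 + 6 Y$ ($b{\left(Y \right)} = Y 6 + 5 = 6 Y + 5 = 5 + 6 Y$)
$P{\left(h \right)} = 11$
$P{\left(-15 \right)} \left(-5\right) + b{\left(22 \right)} = 11 \left(-5\right) + \left(5 + 6 \cdot 22\right) = -55 + \left(5 + 132\right) = -55 + 137 = 82$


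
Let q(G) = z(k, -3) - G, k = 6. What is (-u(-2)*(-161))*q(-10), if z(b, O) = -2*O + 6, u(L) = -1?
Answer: -3542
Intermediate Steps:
z(b, O) = 6 - 2*O
q(G) = 12 - G (q(G) = (6 - 2*(-3)) - G = (6 + 6) - G = 12 - G)
(-u(-2)*(-161))*q(-10) = (-1*(-1)*(-161))*(12 - 1*(-10)) = (1*(-161))*(12 + 10) = -161*22 = -3542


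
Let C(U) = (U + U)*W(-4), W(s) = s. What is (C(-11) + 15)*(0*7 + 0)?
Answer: 0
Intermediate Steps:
C(U) = -8*U (C(U) = (U + U)*(-4) = (2*U)*(-4) = -8*U)
(C(-11) + 15)*(0*7 + 0) = (-8*(-11) + 15)*(0*7 + 0) = (88 + 15)*(0 + 0) = 103*0 = 0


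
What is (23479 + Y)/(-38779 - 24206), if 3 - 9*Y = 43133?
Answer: -761/2565 ≈ -0.29669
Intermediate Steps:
Y = -43130/9 (Y = ⅓ - ⅑*43133 = ⅓ - 43133/9 = -43130/9 ≈ -4792.2)
(23479 + Y)/(-38779 - 24206) = (23479 - 43130/9)/(-38779 - 24206) = (168181/9)/(-62985) = (168181/9)*(-1/62985) = -761/2565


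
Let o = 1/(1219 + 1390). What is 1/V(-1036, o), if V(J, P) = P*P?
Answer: 6806881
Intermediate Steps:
o = 1/2609 ≈ 0.00038329
V(J, P) = P²
1/V(-1036, o) = 1/((1/2609)²) = 1/(1/6806881) = 6806881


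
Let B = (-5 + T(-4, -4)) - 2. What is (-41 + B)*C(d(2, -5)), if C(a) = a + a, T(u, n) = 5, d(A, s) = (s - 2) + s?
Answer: 1032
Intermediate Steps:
d(A, s) = -2 + 2*s (d(A, s) = (-2 + s) + s = -2 + 2*s)
C(a) = 2*a
B = -2 (B = (-5 + 5) - 2 = 0 - 2 = -2)
(-41 + B)*C(d(2, -5)) = (-41 - 2)*(2*(-2 + 2*(-5))) = -86*(-2 - 10) = -86*(-12) = -43*(-24) = 1032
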